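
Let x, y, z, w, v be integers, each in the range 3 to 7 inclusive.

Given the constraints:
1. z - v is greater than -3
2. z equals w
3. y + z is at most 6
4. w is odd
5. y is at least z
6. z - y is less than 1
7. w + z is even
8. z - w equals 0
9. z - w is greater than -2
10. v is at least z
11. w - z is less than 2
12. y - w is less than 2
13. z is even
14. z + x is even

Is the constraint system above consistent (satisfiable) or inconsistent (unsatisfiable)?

Constraint 4 makes w odd and constraint 13 makes z even, so w + z must be odd. Constraint 7 says w + z is even — contradiction.

Unsatisfiable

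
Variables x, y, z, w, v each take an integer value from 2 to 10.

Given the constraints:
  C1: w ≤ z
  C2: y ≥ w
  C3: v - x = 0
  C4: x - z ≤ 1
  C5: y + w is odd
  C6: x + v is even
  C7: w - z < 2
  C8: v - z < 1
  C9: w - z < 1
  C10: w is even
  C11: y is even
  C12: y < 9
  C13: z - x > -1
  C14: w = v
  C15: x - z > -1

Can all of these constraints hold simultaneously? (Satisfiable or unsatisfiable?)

Constraint 11 makes y even and constraint 10 makes w even, so y + w must be even. Constraint 5 says y + w is odd — contradiction.

Unsatisfiable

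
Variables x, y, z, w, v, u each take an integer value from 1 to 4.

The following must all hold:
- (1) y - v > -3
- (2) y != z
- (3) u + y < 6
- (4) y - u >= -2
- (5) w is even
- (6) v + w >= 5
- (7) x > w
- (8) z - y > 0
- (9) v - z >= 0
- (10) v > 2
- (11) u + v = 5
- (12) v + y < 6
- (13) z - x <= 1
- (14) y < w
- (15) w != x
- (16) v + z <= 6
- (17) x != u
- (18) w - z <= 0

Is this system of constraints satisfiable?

Try x = 3, y = 1, z = 2, w = 2, v = 3, u = 2.
Check constraint 1: y - v = -2; constraint 3: u + y = 3. The remaining constraints are straightforward to verify.

Satisfiable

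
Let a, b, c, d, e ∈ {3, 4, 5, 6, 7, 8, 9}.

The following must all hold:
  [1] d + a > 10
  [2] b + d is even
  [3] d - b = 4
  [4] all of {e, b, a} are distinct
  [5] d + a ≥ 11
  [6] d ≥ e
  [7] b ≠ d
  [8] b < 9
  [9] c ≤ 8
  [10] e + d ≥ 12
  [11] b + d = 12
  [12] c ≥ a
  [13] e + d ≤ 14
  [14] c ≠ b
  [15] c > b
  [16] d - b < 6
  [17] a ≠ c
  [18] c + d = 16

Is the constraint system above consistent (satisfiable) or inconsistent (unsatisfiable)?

The assignment a = 5, b = 4, c = 8, d = 8, e = 6 works:
  constraint 1 holds since d + a = 13.
  constraint 3 holds since d - b = 4.
The rest check out directly.

Satisfiable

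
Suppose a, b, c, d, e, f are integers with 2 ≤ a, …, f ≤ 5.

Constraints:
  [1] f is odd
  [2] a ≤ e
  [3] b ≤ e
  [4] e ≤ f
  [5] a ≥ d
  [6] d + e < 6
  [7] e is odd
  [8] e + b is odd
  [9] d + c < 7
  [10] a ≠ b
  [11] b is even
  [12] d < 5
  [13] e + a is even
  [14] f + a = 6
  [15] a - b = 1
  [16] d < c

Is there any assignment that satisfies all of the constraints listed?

Satisfiable

One satisfying assignment is a = 3, b = 2, c = 4, d = 2, e = 3, f = 3.
For the less obvious constraints — constraint 6: d + e = 5; constraint 9: d + c = 6; constraint 14: f + a = 6 — and the others hold by inspection.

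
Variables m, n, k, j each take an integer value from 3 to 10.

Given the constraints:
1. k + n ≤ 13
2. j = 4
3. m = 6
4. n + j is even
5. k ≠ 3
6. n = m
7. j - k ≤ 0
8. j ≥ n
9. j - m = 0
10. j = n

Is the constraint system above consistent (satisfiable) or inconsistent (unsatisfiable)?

Unsatisfiable

Constraint 2 fixes j = 4 and constraint 3 fixes m = 6. Constraints 6 and 10 give j = n = m, so j = m. But 4 ≠ 6 — contradiction.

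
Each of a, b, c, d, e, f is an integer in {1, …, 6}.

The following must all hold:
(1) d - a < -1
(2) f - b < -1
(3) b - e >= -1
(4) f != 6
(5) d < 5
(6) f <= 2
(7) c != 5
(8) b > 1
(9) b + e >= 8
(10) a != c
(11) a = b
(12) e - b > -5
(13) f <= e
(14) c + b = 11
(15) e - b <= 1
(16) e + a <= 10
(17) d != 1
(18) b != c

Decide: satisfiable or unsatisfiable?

Satisfiable

The assignment a = 5, b = 5, c = 6, d = 3, e = 3, f = 1 works:
  constraint 1 holds since d - a = -2.
  constraint 2 holds since f - b = -4.
  constraint 3 holds since b - e = 2.
The rest check out directly.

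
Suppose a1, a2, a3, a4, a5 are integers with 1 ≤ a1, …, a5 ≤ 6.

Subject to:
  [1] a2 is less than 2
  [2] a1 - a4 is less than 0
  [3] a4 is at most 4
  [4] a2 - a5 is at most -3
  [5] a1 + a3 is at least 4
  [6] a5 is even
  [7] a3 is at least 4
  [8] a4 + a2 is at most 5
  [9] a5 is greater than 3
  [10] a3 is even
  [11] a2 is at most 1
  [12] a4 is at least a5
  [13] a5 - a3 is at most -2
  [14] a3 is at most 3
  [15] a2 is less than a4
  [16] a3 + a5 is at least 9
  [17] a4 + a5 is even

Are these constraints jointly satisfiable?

Unsatisfiable

From constraint 14: a3 ≤ 3. From constraints 3 and 12: a5 ≤ a4 ≤ 4. Hence a3 + a5 ≤ 7. But constraint 16 requires a3 + a5 ≥ 9, and 9 > 7. Contradiction.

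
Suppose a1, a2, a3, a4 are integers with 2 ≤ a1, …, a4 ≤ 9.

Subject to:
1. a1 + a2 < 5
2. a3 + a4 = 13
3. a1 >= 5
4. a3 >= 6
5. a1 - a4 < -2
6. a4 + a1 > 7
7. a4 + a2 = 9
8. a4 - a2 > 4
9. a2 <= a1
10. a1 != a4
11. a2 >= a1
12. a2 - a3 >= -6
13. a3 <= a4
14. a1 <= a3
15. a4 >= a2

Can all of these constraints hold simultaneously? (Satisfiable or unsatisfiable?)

Unsatisfiable

From constraints 4 and 13: a4 ≥ a3 ≥ 6. From constraints 3 and 11: a2 ≥ a1 ≥ 5. Hence a4 + a2 ≥ 11. But constraint 7 requires a4 + a2 = 9, and 9 < 11. Contradiction.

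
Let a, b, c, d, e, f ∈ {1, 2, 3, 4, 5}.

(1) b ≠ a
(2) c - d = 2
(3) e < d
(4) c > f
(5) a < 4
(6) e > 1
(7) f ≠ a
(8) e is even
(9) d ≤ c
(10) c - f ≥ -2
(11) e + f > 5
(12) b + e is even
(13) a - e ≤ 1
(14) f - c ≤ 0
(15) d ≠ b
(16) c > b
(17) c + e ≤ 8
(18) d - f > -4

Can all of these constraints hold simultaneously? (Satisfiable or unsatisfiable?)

Take a = 1, b = 4, c = 5, d = 3, e = 2, f = 4. Then constraint 2: c - d = 2; constraint 10: c - f = 1; constraint 11: e + f = 6, and every other listed constraint is also met.

Satisfiable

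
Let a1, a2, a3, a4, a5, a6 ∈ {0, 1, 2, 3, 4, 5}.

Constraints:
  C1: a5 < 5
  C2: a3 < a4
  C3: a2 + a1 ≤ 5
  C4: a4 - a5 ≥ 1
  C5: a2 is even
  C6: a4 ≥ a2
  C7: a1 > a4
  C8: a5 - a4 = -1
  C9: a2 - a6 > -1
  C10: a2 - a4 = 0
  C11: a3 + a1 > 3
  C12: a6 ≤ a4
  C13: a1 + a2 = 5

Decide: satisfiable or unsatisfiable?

Take a1 = 3, a2 = 2, a3 = 1, a4 = 2, a5 = 1, a6 = 1. Then constraint 3: a2 + a1 = 5; constraint 4: a4 - a5 = 1, and every other listed constraint is also met.

Satisfiable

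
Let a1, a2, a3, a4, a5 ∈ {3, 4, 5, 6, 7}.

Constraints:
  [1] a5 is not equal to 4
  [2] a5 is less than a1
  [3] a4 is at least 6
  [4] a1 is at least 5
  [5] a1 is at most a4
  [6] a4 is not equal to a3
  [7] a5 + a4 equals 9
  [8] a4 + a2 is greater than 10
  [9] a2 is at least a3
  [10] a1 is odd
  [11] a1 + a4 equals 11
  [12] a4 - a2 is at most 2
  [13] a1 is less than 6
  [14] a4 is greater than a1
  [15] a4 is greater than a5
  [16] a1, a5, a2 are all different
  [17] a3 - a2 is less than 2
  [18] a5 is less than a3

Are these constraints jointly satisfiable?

Satisfiable

The assignment a1 = 5, a2 = 6, a3 = 5, a4 = 6, a5 = 3 works:
  constraint 7 holds since a5 + a4 = 9.
  constraint 8 holds since a4 + a2 = 12.
The rest check out directly.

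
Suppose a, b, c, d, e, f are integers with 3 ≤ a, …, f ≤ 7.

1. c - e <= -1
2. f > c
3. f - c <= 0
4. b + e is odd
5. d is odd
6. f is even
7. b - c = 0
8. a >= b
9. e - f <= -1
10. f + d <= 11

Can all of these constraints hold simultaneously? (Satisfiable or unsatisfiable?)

Unsatisfiable

Constraints 1, 3, and 9 give e − c ≥ 1, c − f ≥ 0, f − e ≥ 1.
Adding all 3 inequalities: the left sides telescope to 0, and the right sides sum to 1 + 0 + 1 = 2. So 0 ≥ 2, which is false.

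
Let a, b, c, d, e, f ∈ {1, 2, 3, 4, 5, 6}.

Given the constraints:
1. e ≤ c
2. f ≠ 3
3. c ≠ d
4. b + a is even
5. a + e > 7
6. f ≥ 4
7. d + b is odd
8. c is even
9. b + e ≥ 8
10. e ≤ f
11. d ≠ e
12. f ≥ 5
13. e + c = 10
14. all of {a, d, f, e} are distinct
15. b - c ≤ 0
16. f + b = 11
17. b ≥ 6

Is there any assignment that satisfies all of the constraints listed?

The assignment a = 6, b = 6, c = 6, d = 1, e = 4, f = 5 works:
  constraint 5 holds since a + e = 10.
  constraint 9 holds since b + e = 10.
The rest check out directly.

Satisfiable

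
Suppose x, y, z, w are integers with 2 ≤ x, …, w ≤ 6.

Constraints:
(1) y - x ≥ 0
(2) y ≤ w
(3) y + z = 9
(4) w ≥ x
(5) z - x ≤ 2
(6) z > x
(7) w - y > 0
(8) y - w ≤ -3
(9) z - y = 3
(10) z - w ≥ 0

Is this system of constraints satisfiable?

Constraints 1, 5, 8, and 10 give x − z ≥ -2, z − w ≥ 0, w − y ≥ 3, y − x ≥ 0.
Adding all 4 inequalities: the left sides telescope to 0, and the right sides sum to (-2) + 0 + 3 + 0 = 1. So 0 ≥ 1, which is false.

Unsatisfiable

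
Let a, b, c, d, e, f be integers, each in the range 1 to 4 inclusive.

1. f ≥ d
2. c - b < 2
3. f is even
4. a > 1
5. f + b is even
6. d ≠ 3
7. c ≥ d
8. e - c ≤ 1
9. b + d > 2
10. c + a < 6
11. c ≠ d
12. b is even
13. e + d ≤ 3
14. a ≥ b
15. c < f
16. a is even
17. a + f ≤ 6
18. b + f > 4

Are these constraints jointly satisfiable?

Setting (a, b, c, d, e, f) = (2, 2, 3, 1, 2, 4) satisfies everything: constraint 2: c - b = 1; constraint 8: e - c = -1; constraint 9: b + d = 3, and the others follow.

Satisfiable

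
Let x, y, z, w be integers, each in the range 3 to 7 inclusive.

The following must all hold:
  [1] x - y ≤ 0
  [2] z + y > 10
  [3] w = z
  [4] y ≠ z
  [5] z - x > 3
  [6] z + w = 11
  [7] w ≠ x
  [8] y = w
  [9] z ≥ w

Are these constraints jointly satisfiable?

From constraints 3 and 8, y = w = z, so y = z. But constraint 4 says y ≠ z. Contradiction.

Unsatisfiable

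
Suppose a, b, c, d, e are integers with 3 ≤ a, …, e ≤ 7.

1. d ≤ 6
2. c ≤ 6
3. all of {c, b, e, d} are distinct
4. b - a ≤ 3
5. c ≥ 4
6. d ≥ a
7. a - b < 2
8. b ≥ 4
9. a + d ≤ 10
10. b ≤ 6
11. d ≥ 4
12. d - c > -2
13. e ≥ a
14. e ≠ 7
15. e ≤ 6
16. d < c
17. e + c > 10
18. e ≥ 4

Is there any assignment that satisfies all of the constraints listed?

Constraints 1, 2, 5, 8, 10, 11, 15, and 18 confine each of c, b, e, d to the 3 values {4, …, 6}.
Constraint 3 requires all 4 of them to be distinct, but only 3 values are available — impossible by the pigeonhole principle.

Unsatisfiable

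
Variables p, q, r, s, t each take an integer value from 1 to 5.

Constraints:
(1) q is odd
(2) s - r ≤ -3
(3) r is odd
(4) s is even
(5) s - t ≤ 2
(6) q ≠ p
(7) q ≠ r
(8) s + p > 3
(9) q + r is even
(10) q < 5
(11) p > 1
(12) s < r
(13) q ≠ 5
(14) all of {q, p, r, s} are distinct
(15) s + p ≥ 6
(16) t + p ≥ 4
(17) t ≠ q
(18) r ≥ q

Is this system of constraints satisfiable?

Satisfiable

One satisfying assignment is p = 4, q = 3, r = 5, s = 2, t = 2.
For the less obvious constraints — constraint 2: s - r = -3; constraint 5: s - t = 0 — and the others hold by inspection.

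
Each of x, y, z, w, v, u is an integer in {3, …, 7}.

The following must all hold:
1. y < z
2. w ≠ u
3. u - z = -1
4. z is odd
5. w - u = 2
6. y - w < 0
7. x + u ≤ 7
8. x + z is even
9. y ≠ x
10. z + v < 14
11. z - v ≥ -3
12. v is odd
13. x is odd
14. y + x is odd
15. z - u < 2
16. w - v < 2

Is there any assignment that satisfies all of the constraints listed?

Try x = 3, y = 4, z = 5, w = 6, v = 7, u = 4.
Check constraint 3: u - z = -1; constraint 5: w - u = 2; constraint 6: y - w = -2. The remaining constraints are straightforward to verify.

Satisfiable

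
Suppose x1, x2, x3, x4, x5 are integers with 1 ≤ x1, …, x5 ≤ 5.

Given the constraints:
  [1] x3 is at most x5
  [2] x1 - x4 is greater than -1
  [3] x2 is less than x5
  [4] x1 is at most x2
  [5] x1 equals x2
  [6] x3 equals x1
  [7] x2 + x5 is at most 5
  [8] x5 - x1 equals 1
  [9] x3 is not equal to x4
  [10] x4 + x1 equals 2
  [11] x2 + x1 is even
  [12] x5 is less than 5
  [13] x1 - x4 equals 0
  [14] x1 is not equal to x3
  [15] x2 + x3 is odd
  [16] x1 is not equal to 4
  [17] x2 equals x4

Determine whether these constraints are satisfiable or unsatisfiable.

From constraints 5, 6, and 17, x3 = x1 = x2 = x4, so x3 = x4. But constraint 9 says x3 ≠ x4. Contradiction.

Unsatisfiable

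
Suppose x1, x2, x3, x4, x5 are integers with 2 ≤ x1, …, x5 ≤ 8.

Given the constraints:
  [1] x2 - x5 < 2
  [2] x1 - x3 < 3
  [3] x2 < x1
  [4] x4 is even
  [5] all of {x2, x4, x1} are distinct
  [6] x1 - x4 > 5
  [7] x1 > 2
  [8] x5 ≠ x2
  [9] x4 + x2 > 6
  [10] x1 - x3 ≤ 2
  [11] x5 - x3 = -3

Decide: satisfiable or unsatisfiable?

Satisfiable

Setting (x1, x2, x3, x4, x5) = (8, 6, 8, 2, 5) satisfies everything: constraint 1: x2 - x5 = 1; constraint 2: x1 - x3 = 0; constraint 6: x1 - x4 = 6, and the others follow.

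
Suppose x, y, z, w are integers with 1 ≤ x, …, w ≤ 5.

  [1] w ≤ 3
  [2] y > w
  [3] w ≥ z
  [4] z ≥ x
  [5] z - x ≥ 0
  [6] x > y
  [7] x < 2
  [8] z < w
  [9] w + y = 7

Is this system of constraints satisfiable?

Unsatisfiable

Constraints 2, 3, 5, and 6 give y < x, x ≤ z, z ≤ w, w < y. Chaining: y < x ≤ z ≤ w < y, which forces y < y — impossible.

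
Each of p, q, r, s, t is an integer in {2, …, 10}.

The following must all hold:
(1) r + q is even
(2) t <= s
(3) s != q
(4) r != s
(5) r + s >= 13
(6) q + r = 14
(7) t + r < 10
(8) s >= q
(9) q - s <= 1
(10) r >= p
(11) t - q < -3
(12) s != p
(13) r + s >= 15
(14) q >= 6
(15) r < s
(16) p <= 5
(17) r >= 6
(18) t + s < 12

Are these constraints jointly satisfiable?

One satisfying assignment is p = 4, q = 7, r = 7, s = 9, t = 2.
For the less obvious constraints — constraint 5: r + s = 16; constraint 6: q + r = 14 — and the others hold by inspection.

Satisfiable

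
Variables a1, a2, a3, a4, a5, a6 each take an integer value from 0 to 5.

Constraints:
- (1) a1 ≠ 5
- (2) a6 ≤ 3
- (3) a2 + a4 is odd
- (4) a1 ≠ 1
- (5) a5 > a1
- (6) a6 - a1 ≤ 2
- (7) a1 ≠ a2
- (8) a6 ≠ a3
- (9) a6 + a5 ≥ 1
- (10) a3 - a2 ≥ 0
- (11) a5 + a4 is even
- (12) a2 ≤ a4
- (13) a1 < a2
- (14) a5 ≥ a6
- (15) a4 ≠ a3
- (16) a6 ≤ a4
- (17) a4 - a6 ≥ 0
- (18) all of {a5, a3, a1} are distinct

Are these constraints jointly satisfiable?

Satisfiable

Setting (a1, a2, a3, a4, a5, a6) = (0, 1, 3, 2, 4, 0) satisfies everything: constraint 6: a6 - a1 = 0; constraint 9: a6 + a5 = 4, and the others follow.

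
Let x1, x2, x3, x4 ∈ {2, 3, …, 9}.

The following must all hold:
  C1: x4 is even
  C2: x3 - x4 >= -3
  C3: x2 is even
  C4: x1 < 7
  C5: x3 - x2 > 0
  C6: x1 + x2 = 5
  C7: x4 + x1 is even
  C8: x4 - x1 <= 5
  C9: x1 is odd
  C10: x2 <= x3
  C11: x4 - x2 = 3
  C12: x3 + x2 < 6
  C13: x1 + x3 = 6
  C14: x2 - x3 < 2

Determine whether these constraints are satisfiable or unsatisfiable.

Constraint 1 makes x4 even and constraint 9 makes x1 odd, so x4 + x1 must be odd. Constraint 7 says x4 + x1 is even — contradiction.

Unsatisfiable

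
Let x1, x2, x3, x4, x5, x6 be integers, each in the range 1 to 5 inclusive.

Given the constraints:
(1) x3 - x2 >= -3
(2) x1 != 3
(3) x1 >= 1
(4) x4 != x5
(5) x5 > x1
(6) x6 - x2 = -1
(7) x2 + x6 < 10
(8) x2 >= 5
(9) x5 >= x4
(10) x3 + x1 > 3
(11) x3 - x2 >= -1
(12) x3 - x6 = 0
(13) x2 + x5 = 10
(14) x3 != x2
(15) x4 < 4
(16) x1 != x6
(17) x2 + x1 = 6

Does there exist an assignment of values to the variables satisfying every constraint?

Satisfiable

One satisfying assignment is x1 = 1, x2 = 5, x3 = 4, x4 = 1, x5 = 5, x6 = 4.
For the less obvious constraints — constraint 1: x3 - x2 = -1; constraint 6: x6 - x2 = -1 — and the others hold by inspection.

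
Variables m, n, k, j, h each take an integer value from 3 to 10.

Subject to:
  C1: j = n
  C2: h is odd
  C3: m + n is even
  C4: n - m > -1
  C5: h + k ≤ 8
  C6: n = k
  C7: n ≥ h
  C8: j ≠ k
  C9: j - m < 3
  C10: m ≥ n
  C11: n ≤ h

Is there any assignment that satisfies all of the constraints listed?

From constraints 1 and 6, j = n = k, so j = k. But constraint 8 says j ≠ k. Contradiction.

Unsatisfiable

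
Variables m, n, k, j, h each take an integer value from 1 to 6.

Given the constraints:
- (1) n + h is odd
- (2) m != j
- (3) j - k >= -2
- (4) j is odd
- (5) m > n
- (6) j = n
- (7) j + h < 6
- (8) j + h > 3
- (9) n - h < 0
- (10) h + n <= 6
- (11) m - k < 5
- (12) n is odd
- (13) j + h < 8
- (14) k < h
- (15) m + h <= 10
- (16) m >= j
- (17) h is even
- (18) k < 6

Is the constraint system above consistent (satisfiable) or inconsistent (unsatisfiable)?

Take m = 4, n = 1, k = 2, j = 1, h = 4. Then constraint 3: j - k = -1; constraint 7: j + h = 5; constraint 8: j + h = 5, and every other listed constraint is also met.

Satisfiable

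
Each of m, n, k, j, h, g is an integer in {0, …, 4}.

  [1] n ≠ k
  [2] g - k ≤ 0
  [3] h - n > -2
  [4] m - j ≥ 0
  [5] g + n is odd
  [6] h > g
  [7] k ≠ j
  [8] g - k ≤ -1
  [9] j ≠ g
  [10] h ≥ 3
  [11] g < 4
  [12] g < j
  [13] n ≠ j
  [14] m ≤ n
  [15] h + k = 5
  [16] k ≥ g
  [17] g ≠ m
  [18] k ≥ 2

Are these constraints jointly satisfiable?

Try m = 3, n = 3, k = 2, j = 1, h = 3, g = 0.
Check constraint 2: g - k = -2; constraint 3: h - n = 0; constraint 4: m - j = 2. The remaining constraints are straightforward to verify.

Satisfiable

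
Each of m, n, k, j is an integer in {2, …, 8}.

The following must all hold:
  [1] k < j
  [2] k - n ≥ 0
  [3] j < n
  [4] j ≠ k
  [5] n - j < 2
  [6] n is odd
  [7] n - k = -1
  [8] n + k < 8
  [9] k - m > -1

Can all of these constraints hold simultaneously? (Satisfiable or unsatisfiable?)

Unsatisfiable

Constraints 1, 2, and 3 give k < j, j < n, n ≤ k. Chaining: k < j < n ≤ k, which forces k < k — impossible.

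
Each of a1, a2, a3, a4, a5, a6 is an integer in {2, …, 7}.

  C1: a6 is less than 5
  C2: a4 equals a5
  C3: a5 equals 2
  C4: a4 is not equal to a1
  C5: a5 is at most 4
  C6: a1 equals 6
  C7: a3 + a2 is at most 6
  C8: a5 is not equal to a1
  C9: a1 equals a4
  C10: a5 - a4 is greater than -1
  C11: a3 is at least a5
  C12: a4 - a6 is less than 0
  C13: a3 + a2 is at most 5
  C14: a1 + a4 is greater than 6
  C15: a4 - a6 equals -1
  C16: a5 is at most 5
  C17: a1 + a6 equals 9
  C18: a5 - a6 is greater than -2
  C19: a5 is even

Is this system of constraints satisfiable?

Unsatisfiable

Constraint 6 fixes a1 = 6 and constraint 3 fixes a5 = 2. Constraints 2 and 9 give a1 = a4 = a5, so a1 = a5. But 6 ≠ 2 — contradiction.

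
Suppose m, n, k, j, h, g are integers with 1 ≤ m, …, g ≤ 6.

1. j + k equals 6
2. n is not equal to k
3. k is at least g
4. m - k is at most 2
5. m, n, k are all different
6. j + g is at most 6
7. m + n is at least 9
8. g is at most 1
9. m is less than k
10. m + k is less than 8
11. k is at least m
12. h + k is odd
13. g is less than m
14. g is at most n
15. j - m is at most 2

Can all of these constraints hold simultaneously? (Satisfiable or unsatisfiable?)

Satisfiable

One satisfying assignment is m = 3, n = 6, k = 4, j = 2, h = 3, g = 1.
For the less obvious constraints — constraint 1: j + k = 6; constraint 4: m - k = -1 — and the others hold by inspection.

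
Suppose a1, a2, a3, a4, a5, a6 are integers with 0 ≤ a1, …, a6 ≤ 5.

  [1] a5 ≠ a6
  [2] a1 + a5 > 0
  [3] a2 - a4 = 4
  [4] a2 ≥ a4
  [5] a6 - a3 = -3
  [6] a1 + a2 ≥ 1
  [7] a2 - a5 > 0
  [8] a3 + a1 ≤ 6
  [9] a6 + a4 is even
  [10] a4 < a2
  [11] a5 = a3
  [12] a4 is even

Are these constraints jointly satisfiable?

Try a1 = 0, a2 = 4, a3 = 3, a4 = 0, a5 = 3, a6 = 0.
Check constraint 2: a1 + a5 = 3; constraint 3: a2 - a4 = 4; constraint 5: a6 - a3 = -3. The remaining constraints are straightforward to verify.

Satisfiable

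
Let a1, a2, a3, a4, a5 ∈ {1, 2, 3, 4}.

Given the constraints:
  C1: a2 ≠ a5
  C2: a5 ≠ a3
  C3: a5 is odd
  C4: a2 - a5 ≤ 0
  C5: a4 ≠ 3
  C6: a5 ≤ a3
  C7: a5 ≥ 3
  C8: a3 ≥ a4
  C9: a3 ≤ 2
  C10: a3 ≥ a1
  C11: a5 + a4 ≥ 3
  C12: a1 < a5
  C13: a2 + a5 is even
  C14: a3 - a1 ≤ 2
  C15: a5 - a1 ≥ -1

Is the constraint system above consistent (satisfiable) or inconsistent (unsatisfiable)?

From constraint 7: a5 ≥ 3. From constraints 6 and 9: a5 ≤ a3 and a3 ≤ 2, so a5 ≤ 2. But 2 < 3, so no value of a5 works.

Unsatisfiable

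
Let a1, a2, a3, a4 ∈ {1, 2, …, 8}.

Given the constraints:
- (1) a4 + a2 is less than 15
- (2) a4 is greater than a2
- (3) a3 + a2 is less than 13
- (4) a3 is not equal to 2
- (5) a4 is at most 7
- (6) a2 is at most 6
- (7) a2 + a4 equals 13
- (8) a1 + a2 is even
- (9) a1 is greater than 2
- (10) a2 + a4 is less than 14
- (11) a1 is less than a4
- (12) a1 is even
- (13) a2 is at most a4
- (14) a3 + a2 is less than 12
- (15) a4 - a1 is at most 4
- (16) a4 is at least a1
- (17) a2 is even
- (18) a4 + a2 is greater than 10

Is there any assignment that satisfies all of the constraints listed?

Satisfiable

The assignment a1 = 4, a2 = 6, a3 = 5, a4 = 7 works:
  constraint 1 holds since a4 + a2 = 13.
  constraint 3 holds since a3 + a2 = 11.
The rest check out directly.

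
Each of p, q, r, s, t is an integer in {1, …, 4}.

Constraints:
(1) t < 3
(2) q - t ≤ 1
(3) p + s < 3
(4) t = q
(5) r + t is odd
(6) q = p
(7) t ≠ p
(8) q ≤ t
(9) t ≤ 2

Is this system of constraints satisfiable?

From constraints 4 and 6, t = q = p, so t = p. But constraint 7 says t ≠ p. Contradiction.

Unsatisfiable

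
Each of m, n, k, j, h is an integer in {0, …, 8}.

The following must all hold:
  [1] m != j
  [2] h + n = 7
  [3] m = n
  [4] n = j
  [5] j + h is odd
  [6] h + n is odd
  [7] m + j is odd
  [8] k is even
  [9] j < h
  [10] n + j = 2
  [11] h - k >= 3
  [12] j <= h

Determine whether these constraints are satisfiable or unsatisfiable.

From constraints 3 and 4, m = n = j, so m = j. But constraint 1 says m ≠ j. Contradiction.

Unsatisfiable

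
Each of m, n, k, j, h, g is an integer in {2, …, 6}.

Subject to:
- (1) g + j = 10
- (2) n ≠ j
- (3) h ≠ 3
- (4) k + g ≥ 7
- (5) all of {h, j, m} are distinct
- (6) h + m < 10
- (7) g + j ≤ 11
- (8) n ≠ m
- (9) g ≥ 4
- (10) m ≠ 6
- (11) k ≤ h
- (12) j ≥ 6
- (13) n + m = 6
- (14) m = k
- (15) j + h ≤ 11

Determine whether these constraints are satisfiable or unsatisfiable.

Satisfiable

Setting (m, n, k, j, h, g) = (4, 2, 4, 6, 5, 4) satisfies everything: constraint 1: g + j = 10; constraint 4: k + g = 8, and the others follow.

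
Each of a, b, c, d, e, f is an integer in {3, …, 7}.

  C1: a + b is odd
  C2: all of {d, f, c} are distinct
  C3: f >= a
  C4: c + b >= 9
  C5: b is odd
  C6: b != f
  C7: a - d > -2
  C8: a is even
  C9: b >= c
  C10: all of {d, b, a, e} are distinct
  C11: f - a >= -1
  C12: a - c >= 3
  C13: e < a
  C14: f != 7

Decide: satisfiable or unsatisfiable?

Satisfiable

Setting (a, b, c, d, e, f) = (6, 7, 3, 5, 3, 6) satisfies everything: constraint 4: c + b = 10; constraint 7: a - d = 1; constraint 11: f - a = 0, and the others follow.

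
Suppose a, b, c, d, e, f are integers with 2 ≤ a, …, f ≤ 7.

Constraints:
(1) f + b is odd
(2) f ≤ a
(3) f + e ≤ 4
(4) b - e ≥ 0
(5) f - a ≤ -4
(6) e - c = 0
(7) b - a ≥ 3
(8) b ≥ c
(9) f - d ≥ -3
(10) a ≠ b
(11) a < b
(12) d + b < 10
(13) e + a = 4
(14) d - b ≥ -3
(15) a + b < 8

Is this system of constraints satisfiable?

Unsatisfiable

Constraints 5, 7, 9, and 14 give d − b ≥ -3, b − a ≥ 3, a − f ≥ 4, f − d ≥ -3.
Adding all 4 inequalities: the left sides telescope to 0, and the right sides sum to (-3) + 3 + 4 + (-3) = 1. So 0 ≥ 1, which is false.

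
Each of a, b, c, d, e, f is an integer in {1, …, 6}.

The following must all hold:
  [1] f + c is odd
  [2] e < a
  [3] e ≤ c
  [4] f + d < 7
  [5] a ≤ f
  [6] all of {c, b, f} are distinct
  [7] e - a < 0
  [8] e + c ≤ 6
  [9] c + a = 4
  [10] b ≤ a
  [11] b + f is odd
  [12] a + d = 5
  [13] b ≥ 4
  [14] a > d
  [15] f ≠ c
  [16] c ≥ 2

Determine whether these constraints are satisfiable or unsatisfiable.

Unsatisfiable

From constraint 16: c ≥ 2. From constraints 10 and 13: a ≥ b ≥ 4. Hence c + a ≥ 6. But constraint 9 requires c + a = 4, and 4 < 6. Contradiction.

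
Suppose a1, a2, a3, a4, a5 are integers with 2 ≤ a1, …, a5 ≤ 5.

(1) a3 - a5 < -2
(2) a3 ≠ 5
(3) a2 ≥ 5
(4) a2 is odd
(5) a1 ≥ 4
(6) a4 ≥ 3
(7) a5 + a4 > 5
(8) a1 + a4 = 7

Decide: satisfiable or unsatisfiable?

One satisfying assignment is a1 = 4, a2 = 5, a3 = 2, a4 = 3, a5 = 5.
For the less obvious constraints — constraint 1: a3 - a5 = -3; constraint 7: a5 + a4 = 8 — and the others hold by inspection.

Satisfiable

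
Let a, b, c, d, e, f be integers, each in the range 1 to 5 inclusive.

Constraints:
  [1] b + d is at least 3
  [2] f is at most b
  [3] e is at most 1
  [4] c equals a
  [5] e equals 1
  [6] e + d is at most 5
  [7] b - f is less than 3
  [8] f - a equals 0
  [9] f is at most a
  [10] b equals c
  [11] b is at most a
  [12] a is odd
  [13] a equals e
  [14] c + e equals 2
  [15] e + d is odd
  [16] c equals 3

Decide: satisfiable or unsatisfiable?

Constraint 16 fixes c = 3 and constraint 5 fixes e = 1. Constraints 4 and 13 give c = a = e, so c = e. But 3 ≠ 1 — contradiction.

Unsatisfiable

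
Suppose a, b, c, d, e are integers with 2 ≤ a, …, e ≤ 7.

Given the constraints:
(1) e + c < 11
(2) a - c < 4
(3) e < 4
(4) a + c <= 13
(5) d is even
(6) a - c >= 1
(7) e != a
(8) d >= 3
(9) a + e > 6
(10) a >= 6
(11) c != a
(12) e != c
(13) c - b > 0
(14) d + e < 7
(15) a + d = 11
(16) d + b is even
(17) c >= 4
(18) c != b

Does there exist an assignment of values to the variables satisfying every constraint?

The assignment a = 7, b = 4, c = 6, d = 4, e = 2 works:
  constraint 1 holds since e + c = 8.
  constraint 2 holds since a - c = 1.
  constraint 4 holds since a + c = 13.
The rest check out directly.

Satisfiable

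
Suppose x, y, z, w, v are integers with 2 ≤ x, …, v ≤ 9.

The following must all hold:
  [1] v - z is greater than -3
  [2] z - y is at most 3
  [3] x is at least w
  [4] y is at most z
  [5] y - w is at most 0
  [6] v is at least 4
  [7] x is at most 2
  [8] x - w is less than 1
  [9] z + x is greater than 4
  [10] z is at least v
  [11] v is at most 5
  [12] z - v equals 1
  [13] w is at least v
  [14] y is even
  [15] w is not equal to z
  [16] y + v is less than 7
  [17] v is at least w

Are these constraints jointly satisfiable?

Unsatisfiable

From constraints 6 and 13: w ≥ v and v ≥ 4, so w ≥ 4. From constraints 3 and 7: w ≤ x and x ≤ 2, so w ≤ 2. But 2 < 4, so no value of w works.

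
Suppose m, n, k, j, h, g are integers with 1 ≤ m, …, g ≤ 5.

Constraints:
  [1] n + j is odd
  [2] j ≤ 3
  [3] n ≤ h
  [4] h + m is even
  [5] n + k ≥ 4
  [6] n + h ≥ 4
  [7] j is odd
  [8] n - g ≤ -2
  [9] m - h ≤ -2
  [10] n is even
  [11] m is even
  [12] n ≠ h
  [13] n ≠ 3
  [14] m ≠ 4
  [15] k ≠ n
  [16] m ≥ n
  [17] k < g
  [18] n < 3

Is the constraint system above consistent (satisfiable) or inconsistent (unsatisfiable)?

Satisfiable

The assignment m = 2, n = 2, k = 4, j = 3, h = 4, g = 5 works:
  constraint 5 holds since n + k = 6.
  constraint 6 holds since n + h = 6.
The rest check out directly.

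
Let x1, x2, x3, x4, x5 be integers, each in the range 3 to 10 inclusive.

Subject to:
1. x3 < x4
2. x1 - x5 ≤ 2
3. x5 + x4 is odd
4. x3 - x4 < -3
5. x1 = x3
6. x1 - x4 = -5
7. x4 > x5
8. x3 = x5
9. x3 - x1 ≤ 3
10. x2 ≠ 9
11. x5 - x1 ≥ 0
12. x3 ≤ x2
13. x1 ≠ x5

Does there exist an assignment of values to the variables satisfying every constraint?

Unsatisfiable

From constraints 5 and 8, x1 = x3 = x5, so x1 = x5. But constraint 13 says x1 ≠ x5. Contradiction.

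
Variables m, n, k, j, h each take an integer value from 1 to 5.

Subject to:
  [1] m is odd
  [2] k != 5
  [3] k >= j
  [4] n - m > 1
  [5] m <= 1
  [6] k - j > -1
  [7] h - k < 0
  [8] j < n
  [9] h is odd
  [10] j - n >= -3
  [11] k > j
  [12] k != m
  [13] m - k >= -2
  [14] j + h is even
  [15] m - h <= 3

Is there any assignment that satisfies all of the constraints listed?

Try m = 1, n = 4, k = 2, j = 1, h = 1.
Check constraint 4: n - m = 3; constraint 6: k - j = 1; constraint 7: h - k = -1. The remaining constraints are straightforward to verify.

Satisfiable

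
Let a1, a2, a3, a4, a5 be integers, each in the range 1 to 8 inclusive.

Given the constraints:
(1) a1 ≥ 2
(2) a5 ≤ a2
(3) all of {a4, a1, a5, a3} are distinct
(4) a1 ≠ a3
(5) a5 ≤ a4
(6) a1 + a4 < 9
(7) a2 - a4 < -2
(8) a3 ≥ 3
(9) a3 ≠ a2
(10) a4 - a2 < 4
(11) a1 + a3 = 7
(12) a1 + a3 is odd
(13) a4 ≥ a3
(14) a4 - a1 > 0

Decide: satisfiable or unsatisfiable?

Satisfiable

The assignment a1 = 3, a2 = 2, a3 = 4, a4 = 5, a5 = 1 works:
  constraint 6 holds since a1 + a4 = 8.
  constraint 7 holds since a2 - a4 = -3.
The rest check out directly.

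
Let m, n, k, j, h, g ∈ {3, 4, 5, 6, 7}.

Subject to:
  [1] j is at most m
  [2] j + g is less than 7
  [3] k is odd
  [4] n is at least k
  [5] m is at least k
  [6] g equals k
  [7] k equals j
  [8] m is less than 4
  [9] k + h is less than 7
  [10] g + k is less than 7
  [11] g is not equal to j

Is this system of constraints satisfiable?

From constraints 6 and 7, g = k = j, so g = j. But constraint 11 says g ≠ j. Contradiction.

Unsatisfiable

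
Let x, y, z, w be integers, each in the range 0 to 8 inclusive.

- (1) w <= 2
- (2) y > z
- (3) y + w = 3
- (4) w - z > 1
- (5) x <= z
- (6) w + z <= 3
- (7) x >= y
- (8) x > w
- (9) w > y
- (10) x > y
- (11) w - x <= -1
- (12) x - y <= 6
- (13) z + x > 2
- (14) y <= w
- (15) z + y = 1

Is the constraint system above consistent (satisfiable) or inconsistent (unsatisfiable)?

Constraints 2, 5, 8, and 9 give x ≤ z, z < y, y < w, w < x. Chaining: x ≤ z < y < w < x, which forces x < x — impossible.

Unsatisfiable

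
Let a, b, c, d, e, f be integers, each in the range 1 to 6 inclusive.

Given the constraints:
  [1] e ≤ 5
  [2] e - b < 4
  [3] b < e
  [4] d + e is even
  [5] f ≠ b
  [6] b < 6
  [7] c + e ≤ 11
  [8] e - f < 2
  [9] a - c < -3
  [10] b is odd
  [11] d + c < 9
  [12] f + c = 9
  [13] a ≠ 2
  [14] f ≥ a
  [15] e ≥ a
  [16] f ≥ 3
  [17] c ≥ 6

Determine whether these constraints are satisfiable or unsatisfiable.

Satisfiable

Try a = 1, b = 1, c = 6, d = 1, e = 3, f = 3.
Check constraint 2: e - b = 2; constraint 7: c + e = 9; constraint 8: e - f = 0. The remaining constraints are straightforward to verify.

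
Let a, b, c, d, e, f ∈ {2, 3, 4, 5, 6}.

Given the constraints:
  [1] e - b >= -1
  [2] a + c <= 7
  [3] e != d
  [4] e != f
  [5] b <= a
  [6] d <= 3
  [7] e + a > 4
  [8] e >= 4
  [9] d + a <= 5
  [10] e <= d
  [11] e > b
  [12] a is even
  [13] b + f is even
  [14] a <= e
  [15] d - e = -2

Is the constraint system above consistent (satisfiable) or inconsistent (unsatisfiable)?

From constraints 8 and 10: d ≥ e and e ≥ 4, so d ≥ 4. From constraint 6: d ≤ 3. But 3 < 4, so no value of d works.

Unsatisfiable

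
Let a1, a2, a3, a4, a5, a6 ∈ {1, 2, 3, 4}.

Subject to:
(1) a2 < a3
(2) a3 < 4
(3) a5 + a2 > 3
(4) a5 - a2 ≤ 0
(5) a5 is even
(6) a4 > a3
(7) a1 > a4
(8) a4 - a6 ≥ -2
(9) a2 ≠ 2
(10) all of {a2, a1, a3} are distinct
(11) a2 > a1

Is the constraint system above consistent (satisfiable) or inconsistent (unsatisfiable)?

Constraints 1, 6, 7, and 11 give a4 < a1, a1 < a2, a2 < a3, a3 < a4. Chaining: a4 < a1 < a2 < a3 < a4, which forces a4 < a4 — impossible.

Unsatisfiable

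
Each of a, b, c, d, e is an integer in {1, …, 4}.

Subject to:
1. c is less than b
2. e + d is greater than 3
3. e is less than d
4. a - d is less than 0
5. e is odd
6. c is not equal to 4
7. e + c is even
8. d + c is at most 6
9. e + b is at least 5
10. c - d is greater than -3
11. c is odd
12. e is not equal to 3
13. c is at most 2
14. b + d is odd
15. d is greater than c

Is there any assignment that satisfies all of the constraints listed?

Satisfiable

Setting (a, b, c, d, e) = (1, 4, 1, 3, 1) satisfies everything: constraint 2: e + d = 4; constraint 4: a - d = -2, and the others follow.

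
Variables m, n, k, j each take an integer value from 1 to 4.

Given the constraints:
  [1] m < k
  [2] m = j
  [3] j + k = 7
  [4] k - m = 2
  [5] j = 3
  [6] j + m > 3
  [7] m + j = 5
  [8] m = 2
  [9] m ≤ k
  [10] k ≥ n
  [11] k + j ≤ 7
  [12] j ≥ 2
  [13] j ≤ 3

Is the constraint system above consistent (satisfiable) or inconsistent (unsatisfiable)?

Unsatisfiable

Constraint 8 fixes m = 2 and constraint 5 fixes j = 3, but constraint 2 requires m = j. Since 2 ≠ 3, contradiction.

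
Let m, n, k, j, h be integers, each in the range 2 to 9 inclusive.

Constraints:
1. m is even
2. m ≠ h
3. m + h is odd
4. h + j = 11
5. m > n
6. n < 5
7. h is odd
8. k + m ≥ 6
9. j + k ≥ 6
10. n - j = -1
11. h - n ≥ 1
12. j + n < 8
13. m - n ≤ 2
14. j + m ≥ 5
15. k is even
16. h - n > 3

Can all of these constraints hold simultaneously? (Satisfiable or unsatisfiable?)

Satisfiable

Try m = 4, n = 3, k = 4, j = 4, h = 7.
Check constraint 4: h + j = 11; constraint 8: k + m = 8; constraint 9: j + k = 8. The remaining constraints are straightforward to verify.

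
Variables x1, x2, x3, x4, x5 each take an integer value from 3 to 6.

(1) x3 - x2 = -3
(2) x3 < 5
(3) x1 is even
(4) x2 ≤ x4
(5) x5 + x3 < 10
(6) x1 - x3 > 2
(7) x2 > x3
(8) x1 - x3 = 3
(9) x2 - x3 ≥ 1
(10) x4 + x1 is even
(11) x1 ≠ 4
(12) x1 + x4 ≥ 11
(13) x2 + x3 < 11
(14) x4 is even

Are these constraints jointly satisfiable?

Satisfiable

One satisfying assignment is x1 = 6, x2 = 6, x3 = 3, x4 = 6, x5 = 4.
For the less obvious constraints — constraint 1: x3 - x2 = -3; constraint 5: x5 + x3 = 7 — and the others hold by inspection.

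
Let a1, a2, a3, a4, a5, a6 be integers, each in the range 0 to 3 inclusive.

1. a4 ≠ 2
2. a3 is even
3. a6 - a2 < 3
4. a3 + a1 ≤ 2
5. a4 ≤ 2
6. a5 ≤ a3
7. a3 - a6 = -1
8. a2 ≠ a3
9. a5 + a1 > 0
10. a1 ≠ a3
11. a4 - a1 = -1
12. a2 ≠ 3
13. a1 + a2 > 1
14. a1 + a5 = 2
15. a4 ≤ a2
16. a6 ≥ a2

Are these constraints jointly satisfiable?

Try a1 = 2, a2 = 1, a3 = 0, a4 = 1, a5 = 0, a6 = 1.
Check constraint 3: a6 - a2 = 0; constraint 4: a3 + a1 = 2; constraint 7: a3 - a6 = -1. The remaining constraints are straightforward to verify.

Satisfiable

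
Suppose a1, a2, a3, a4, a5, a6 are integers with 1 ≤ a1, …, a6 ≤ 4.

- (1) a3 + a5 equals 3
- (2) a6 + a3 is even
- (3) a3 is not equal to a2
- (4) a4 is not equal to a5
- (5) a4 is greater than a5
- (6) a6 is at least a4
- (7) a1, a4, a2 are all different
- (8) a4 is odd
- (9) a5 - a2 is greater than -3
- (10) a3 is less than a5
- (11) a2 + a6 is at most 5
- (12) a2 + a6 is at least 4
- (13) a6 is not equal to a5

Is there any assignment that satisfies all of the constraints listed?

Setting (a1, a2, a3, a4, a5, a6) = (1, 2, 1, 3, 2, 3) satisfies everything: constraint 1: a3 + a5 = 3; constraint 9: a5 - a2 = 0; constraint 11: a2 + a6 = 5, and the others follow.

Satisfiable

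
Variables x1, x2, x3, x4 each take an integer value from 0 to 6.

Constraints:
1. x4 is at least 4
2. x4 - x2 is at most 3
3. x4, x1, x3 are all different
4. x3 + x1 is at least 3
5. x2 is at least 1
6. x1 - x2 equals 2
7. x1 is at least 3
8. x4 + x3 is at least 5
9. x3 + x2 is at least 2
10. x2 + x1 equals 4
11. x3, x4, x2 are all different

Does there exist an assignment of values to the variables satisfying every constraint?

Try x1 = 3, x2 = 1, x3 = 2, x4 = 4.
Check constraint 2: x4 - x2 = 3; constraint 4: x3 + x1 = 5. The remaining constraints are straightforward to verify.

Satisfiable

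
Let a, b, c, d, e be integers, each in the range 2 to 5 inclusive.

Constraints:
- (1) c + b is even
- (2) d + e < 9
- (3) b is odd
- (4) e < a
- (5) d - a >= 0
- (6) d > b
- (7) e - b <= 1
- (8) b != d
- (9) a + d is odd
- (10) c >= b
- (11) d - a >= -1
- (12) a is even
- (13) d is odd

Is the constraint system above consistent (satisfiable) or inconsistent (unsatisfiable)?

Setting (a, b, c, d, e) = (4, 3, 5, 5, 3) satisfies everything: constraint 2: d + e = 8; constraint 5: d - a = 1, and the others follow.

Satisfiable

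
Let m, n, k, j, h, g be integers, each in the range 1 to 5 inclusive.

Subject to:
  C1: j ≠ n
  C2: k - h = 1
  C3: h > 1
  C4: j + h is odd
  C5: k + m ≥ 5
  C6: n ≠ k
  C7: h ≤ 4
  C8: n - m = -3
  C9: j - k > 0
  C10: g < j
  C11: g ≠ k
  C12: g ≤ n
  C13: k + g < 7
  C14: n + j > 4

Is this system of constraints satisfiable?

Setting (m, n, k, j, h, g) = (4, 1, 3, 5, 2, 1) satisfies everything: constraint 2: k - h = 1; constraint 5: k + m = 7; constraint 8: n - m = -3, and the others follow.

Satisfiable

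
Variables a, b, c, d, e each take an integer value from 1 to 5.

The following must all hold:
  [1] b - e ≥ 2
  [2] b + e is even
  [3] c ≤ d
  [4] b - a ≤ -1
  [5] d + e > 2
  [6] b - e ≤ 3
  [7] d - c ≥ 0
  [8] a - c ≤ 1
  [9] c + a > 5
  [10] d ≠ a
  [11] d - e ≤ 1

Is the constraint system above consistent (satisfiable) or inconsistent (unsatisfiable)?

Constraints 1, 4, 7, 8, and 11 give a − b ≥ 1, b − e ≥ 2, e − d ≥ -1, d − c ≥ 0, c − a ≥ -1.
Adding all 5 inequalities: the left sides telescope to 0, and the right sides sum to 1 + 2 + (-1) + 0 + (-1) = 1. So 0 ≥ 1, which is false.

Unsatisfiable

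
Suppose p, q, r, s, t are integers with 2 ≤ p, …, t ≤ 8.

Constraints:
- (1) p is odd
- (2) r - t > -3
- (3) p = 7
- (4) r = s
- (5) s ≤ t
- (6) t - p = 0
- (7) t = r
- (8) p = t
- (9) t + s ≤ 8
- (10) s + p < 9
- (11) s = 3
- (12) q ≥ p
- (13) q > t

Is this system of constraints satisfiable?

Unsatisfiable

Constraint 3 fixes p = 7 and constraint 11 fixes s = 3. Constraints 4, 7, and 8 give p = t = r = s, so p = s. But 7 ≠ 3 — contradiction.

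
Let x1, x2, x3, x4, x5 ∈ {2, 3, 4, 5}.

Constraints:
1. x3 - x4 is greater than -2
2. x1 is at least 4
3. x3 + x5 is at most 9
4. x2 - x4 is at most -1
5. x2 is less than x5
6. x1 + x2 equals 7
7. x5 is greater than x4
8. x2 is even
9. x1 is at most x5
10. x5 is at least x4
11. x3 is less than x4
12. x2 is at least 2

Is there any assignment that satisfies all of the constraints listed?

Satisfiable

Try x1 = 5, x2 = 2, x3 = 2, x4 = 3, x5 = 5.
Check constraint 1: x3 - x4 = -1; constraint 3: x3 + x5 = 7. The remaining constraints are straightforward to verify.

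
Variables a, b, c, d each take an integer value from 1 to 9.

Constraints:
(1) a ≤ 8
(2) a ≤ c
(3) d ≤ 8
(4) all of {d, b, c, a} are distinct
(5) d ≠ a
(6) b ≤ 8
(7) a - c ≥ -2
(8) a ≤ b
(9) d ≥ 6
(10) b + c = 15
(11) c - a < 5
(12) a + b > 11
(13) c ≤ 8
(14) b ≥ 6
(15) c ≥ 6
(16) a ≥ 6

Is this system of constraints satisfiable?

Unsatisfiable

Constraints 1, 3, 6, 9, 13, 14, 15, and 16 confine each of d, b, c, a to the 3 values {6, …, 8}.
Constraint 4 requires all 4 of them to be distinct, but only 3 values are available — impossible by the pigeonhole principle.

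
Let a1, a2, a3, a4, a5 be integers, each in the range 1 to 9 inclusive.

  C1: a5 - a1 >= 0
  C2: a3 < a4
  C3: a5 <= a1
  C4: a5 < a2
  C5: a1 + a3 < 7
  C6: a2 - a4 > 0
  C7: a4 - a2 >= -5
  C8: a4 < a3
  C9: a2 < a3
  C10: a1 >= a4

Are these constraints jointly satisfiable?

Unsatisfiable

Constraints 1, 2, 4, 9, and 10 give a3 < a4, a4 ≤ a1, a1 ≤ a5, a5 < a2, a2 < a3. Chaining: a3 < a4 ≤ a1 ≤ a5 < a2 < a3, which forces a3 < a3 — impossible.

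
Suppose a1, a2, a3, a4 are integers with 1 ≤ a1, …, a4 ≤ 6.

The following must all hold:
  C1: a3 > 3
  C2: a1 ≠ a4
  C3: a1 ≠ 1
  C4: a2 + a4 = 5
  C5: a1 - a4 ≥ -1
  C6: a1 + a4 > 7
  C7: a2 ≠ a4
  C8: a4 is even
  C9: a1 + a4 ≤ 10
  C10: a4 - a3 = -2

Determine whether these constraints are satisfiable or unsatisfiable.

Satisfiable

One satisfying assignment is a1 = 5, a2 = 1, a3 = 6, a4 = 4.
For the less obvious constraints — constraint 4: a2 + a4 = 5; constraint 5: a1 - a4 = 1 — and the others hold by inspection.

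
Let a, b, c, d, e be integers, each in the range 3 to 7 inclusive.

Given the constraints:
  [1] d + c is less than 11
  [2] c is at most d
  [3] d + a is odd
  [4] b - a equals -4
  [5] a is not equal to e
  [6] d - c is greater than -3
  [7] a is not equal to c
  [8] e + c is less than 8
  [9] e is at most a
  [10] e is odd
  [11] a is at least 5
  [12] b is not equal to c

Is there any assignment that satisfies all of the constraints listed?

Satisfiable

The assignment a = 7, b = 3, c = 4, d = 4, e = 3 works:
  constraint 1 holds since d + c = 8.
  constraint 4 holds since b - a = -4.
  constraint 6 holds since d - c = 0.
The rest check out directly.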